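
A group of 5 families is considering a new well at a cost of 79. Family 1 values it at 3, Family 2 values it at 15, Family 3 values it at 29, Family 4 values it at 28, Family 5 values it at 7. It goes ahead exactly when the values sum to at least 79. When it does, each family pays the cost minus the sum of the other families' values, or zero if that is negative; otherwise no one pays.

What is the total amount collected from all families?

Total value 82 ≥ cost 79, so it is built.
Family 1: others sum to 79; max(0, 79 - 79) = 0.
Family 2: others sum to 67; max(0, 79 - 67) = 12.
Family 3: others sum to 53; max(0, 79 - 53) = 26.
Family 4: others sum to 54; max(0, 79 - 54) = 25.
Family 5: others sum to 75; max(0, 79 - 75) = 4.
Total collected = 0 + 12 + 26 + 25 + 4 = 67.

67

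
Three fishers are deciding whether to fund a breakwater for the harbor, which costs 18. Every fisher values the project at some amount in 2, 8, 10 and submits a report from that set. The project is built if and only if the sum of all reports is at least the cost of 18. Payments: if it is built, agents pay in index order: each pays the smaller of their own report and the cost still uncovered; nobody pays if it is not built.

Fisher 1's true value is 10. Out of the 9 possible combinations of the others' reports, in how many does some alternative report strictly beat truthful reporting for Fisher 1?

8

Others report (2, 8): truth gives 0; report 8 gives 2 > 0. Violating.
Others report (2, 10): truth gives 0; report 8 gives 2 > 0. Violating.
Others report (8, 2): truth gives 0; report 8 gives 2 > 0. Violating.
Others report (8, 8): truth gives 0; report 2 gives 8 > 0. Violating.
Others report (2, 2): truth gives 0; no alternative beats it.
(Checking all 9 profiles: 8 have a profitable deviation, 1 does not.)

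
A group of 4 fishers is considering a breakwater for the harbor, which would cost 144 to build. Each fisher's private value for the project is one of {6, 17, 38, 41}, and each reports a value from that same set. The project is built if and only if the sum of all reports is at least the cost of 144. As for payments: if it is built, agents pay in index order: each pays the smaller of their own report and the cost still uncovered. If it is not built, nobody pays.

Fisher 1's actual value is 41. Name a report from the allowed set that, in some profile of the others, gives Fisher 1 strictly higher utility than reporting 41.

Suppose Fisher 2 reports 38, Fisher 3 reports 38 and Fisher 4 reports 38.
Report 41: project built, pays 41, utility 41 - 41 = 0.
Report 38: project built, pays 38, utility 41 - 38 = 3.
So reporting 38 beats truth here (3 > 0).

38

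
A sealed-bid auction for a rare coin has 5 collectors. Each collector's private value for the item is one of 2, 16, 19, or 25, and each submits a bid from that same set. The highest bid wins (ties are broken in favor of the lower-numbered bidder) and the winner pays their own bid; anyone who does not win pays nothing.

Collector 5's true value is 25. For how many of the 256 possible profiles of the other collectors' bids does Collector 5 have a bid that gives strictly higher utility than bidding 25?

Others bid (2, 2, 2, 2): truth gives 0; bid 16 gives 9 > 0. Violating.
Others bid (2, 2, 2, 16): truth gives 0; bid 19 gives 6 > 0. Violating.
Others bid (2, 2, 16, 2): truth gives 0; bid 19 gives 6 > 0. Violating.
Others bid (2, 2, 16, 16): truth gives 0; bid 19 gives 6 > 0. Violating.
Others bid (2, 2, 2, 19): truth gives 0; no alternative beats it.
Others bid (2, 2, 2, 25): truth gives 0; no alternative beats it.
(Checking all 256 profiles: 16 have a profitable deviation, 240 do not.)

16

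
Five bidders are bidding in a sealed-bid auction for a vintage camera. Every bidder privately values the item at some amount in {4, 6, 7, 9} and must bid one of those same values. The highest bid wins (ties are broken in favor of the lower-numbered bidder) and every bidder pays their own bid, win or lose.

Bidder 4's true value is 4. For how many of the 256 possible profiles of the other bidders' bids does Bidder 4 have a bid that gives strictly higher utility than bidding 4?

24

Others bid (4, 4, 4, 4): truth gives -4; bid 6 gives -2 > -4. Violating.
Others bid (4, 4, 4, 6): truth gives -4; bid 6 gives -2 > -4. Violating.
Others bid (4, 4, 4, 7): truth gives -4; bid 7 gives -3 > -4. Violating.
Others bid (4, 4, 6, 4): truth gives -4; bid 7 gives -3 > -4. Violating.
Others bid (4, 4, 4, 9): truth gives -4; no alternative beats it.
Others bid (4, 4, 6, 9): truth gives -4; no alternative beats it.
(Checking all 256 profiles: 24 have a profitable deviation, 232 do not.)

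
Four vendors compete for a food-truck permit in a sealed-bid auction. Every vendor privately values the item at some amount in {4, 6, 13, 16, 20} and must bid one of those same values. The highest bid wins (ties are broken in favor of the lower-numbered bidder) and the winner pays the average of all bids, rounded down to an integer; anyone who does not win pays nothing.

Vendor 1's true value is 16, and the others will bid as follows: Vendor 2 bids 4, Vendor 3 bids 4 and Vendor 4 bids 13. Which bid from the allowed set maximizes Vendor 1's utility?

Bid 4: loses, pays 0, utility 0.
Bid 6: loses, pays 0, utility 0.
Bid 13: wins, pays 8, utility 16 - 8 = 8.
Bid 16: wins, pays 9, utility 16 - 9 = 7.
Bid 20: wins, pays 10, utility 16 - 10 = 6.
The best choice is 13 with utility 8.

13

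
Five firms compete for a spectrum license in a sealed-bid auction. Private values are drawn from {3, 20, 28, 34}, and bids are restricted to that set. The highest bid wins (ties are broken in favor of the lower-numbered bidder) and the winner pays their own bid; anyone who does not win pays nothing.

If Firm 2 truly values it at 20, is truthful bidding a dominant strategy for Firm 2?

Yes

Check each profile of the others' bids and compare truth against every alternative bid.
Others bid (3, 3, 3, 3): truth gives 0, best alternative gives 0.
Others bid (3, 3, 3, 20): truth gives 0, best alternative gives 0.
Others bid (3, 3, 3, 28): truth gives 0, best alternative gives 0.
Others bid (3, 3, 3, 34): truth gives 0, best alternative gives 0.
Others bid (3, 3, 20, 3): truth gives 0, best alternative gives 0.
Others bid (3, 3, 20, 20): truth gives 0, best alternative gives 0.
(Remaining 250 profiles checked similarly; truth is weakly best in each.)
In every case the truthful bid is at least as good as any alternative, so it is a dominant strategy.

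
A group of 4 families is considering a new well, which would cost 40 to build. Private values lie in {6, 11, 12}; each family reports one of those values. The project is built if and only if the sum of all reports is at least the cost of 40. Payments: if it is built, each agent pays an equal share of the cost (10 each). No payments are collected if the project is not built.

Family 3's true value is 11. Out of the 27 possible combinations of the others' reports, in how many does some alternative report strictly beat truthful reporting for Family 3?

Others report (6, 11, 11): truth gives 0; report 12 gives 1 > 0. Violating.
Others report (11, 6, 11): truth gives 0; report 12 gives 1 > 0. Violating.
Others report (11, 11, 6): truth gives 0; report 12 gives 1 > 0. Violating.
Others report (6, 6, 6): truth gives 0; no alternative beats it.
Others report (6, 6, 11): truth gives 0; no alternative beats it.
(Checking all 27 profiles: 3 have a profitable deviation, 24 do not.)

3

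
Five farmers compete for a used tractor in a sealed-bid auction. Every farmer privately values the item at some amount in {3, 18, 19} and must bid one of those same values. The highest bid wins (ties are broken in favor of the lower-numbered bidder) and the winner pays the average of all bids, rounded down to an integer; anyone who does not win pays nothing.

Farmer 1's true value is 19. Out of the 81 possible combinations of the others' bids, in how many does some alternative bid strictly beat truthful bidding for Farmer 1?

1

Others bid (3, 3, 3, 3): truth gives 13; bid 3 gives 16 > 13. Violating.
Others bid (3, 3, 3, 18): truth gives 10; no alternative beats it.
Others bid (3, 3, 3, 19): truth gives 10; no alternative beats it.
(Checking all 81 profiles: 1 has a profitable deviation, 80 do not.)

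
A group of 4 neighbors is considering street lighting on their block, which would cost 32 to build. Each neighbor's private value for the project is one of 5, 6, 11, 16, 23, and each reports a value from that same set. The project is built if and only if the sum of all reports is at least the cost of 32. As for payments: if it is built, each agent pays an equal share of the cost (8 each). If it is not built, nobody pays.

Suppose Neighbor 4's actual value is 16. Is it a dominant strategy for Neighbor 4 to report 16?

No

Consider the case where Neighbor 1 reports 5, Neighbor 2 reports 5 and Neighbor 3 reports 5.
Truthful report 16: project not built, utility 0.
Report 23 instead: project built, pays 8, utility 16 - 8 = 8.
Since 8 > 0, reporting 23 is strictly better here, so truthful reporting is not dominant.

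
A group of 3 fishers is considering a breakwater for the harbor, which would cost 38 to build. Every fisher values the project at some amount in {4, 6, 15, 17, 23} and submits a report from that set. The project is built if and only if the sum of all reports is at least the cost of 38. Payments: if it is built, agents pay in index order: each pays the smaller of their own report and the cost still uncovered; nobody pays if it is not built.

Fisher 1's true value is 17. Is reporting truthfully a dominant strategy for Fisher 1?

Consider the case where Fisher 2 reports 4 and Fisher 3 reports 23.
Truthful report 17: project built, pays 17, utility 17 - 17 = 0.
Report 15 instead: project built, pays 15, utility 17 - 15 = 2.
Since 2 > 0, reporting 15 is strictly better here, so truthful reporting is not dominant.

No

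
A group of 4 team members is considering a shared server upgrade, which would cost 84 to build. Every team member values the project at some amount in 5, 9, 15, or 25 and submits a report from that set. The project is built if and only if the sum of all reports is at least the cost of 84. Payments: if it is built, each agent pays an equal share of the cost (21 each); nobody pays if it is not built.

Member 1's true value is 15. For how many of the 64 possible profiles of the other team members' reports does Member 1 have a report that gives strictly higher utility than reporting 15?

1

Others report (25, 25, 25): truth gives -6; report 5 gives 0 > -6. Violating.
Others report (5, 5, 5): truth gives 0; no alternative beats it.
Others report (5, 5, 9): truth gives 0; no alternative beats it.
(Checking all 64 profiles: 1 has a profitable deviation, 63 do not.)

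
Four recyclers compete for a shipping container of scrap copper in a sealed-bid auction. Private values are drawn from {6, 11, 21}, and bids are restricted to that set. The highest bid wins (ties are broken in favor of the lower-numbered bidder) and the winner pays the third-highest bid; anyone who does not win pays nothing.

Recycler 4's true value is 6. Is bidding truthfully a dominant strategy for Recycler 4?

Check each profile of the others' bids and compare truth against every alternative bid.
Others bid (6, 6, 6): truth gives 0, best alternative gives 0.
Others bid (6, 6, 11): truth gives 0, best alternative gives 0.
Others bid (6, 6, 21): truth gives 0, best alternative gives 0.
Others bid (6, 11, 6): truth gives 0, best alternative gives 0.
Others bid (6, 11, 11): truth gives 0, best alternative gives 0.
Others bid (6, 11, 21): truth gives 0, best alternative gives 0.
(Remaining 21 profiles checked similarly; truth is weakly best in each.)
In every case the truthful bid is at least as good as any alternative, so it is a dominant strategy.

Yes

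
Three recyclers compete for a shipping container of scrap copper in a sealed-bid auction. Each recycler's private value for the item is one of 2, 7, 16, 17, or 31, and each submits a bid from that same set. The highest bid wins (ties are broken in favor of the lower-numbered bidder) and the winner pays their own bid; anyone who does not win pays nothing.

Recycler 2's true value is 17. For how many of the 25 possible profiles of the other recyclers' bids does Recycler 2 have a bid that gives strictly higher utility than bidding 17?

Others bid (2, 2): truth gives 0; bid 7 gives 10 > 0. Violating.
Others bid (2, 7): truth gives 0; bid 7 gives 10 > 0. Violating.
Others bid (2, 16): truth gives 0; bid 16 gives 1 > 0. Violating.
Others bid (7, 2): truth gives 0; bid 16 gives 1 > 0. Violating.
Others bid (2, 17): truth gives 0; no alternative beats it.
Others bid (2, 31): truth gives 0; no alternative beats it.
(Checking all 25 profiles: 6 have a profitable deviation, 19 do not.)

6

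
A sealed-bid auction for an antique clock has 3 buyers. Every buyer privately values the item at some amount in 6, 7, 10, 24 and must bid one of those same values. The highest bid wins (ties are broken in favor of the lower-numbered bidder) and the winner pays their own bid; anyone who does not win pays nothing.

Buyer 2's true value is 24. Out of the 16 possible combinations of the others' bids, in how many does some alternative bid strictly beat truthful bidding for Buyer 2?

6

Others bid (6, 6): truth gives 0; bid 7 gives 17 > 0. Violating.
Others bid (6, 7): truth gives 0; bid 7 gives 17 > 0. Violating.
Others bid (6, 10): truth gives 0; bid 10 gives 14 > 0. Violating.
Others bid (7, 6): truth gives 0; bid 10 gives 14 > 0. Violating.
Others bid (6, 24): truth gives 0; no alternative beats it.
Others bid (7, 24): truth gives 0; no alternative beats it.
(Checking all 16 profiles: 6 have a profitable deviation, 10 do not.)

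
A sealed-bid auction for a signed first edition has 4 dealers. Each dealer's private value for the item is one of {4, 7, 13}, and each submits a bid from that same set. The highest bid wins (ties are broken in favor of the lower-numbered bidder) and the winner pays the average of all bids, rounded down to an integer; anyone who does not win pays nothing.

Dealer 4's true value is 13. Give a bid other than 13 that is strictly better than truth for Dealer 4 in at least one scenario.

Suppose Dealer 1 bids 4, Dealer 2 bids 4 and Dealer 3 bids 4.
Bid 13: wins, pays 6, utility 13 - 6 = 7.
Bid 7: wins, pays 4, utility 13 - 4 = 9.
So bidding 7 beats truth here (9 > 7).

7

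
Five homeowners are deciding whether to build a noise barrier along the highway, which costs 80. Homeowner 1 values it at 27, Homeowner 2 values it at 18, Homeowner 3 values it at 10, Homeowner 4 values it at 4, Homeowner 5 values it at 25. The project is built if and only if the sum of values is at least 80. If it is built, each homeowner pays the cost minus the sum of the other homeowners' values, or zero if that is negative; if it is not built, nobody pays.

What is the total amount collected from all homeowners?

64

Total value 84 ≥ cost 80, so it is built.
Homeowner 1: others sum to 57; max(0, 80 - 57) = 23.
Homeowner 2: others sum to 66; max(0, 80 - 66) = 14.
Homeowner 3: others sum to 74; max(0, 80 - 74) = 6.
Homeowner 4: others sum to 80; max(0, 80 - 80) = 0.
Homeowner 5: others sum to 59; max(0, 80 - 59) = 21.
Total collected = 23 + 14 + 6 + 0 + 21 = 64.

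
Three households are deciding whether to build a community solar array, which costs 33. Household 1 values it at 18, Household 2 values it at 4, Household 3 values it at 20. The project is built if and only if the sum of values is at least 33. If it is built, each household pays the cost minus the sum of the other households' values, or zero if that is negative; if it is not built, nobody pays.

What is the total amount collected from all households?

20

Total value 42 ≥ cost 33, so it is built.
Household 1: others sum to 24; max(0, 33 - 24) = 9.
Household 2: others sum to 38; max(0, 33 - 38) = 0.
Household 3: others sum to 22; max(0, 33 - 22) = 11.
Total collected = 9 + 0 + 11 = 20.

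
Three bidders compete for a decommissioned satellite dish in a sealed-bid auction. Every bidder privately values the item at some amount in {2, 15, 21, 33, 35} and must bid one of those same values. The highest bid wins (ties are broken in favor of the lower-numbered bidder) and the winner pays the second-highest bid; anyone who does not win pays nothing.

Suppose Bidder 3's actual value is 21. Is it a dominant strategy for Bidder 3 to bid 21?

Check each profile of the others' bids and compare truth against every alternative bid.
Others bid (2, 2): truth gives 19, best alternative gives 19.
Others bid (2, 15): truth gives 6, best alternative gives 6.
Others bid (15, 2): truth gives 6, best alternative gives 6.
Others bid (15, 15): truth gives 6, best alternative gives 6.
Others bid (2, 21): truth gives 0, best alternative gives 0.
Others bid (2, 33): truth gives 0, best alternative gives 0.
(Remaining 19 profiles checked similarly; truth is weakly best in each.)
In every case the truthful bid is at least as good as any alternative, so it is a dominant strategy.

Yes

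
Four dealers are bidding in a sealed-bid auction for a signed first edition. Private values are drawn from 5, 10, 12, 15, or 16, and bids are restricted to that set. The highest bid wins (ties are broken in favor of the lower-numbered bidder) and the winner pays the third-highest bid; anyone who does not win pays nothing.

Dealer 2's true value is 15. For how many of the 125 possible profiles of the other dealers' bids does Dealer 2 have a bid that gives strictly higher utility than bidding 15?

27

Others bid (5, 5, 16): truth gives 0; bid 16 gives 10 > 0. Violating.
Others bid (5, 10, 16): truth gives 0; bid 16 gives 5 > 0. Violating.
Others bid (5, 12, 16): truth gives 0; bid 16 gives 3 > 0. Violating.
Others bid (5, 16, 5): truth gives 0; bid 16 gives 10 > 0. Violating.
Others bid (5, 5, 5): truth gives 10; no alternative beats it.
Others bid (5, 5, 10): truth gives 10; no alternative beats it.
(Checking all 125 profiles: 27 have a profitable deviation, 98 do not.)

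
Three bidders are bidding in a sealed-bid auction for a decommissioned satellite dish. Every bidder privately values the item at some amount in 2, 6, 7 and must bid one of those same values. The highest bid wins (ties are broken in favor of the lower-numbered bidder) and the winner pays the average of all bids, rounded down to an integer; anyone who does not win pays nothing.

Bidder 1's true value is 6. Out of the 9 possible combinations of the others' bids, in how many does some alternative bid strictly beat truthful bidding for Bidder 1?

Others bid (2, 2): truth gives 3; bid 2 gives 4 > 3. Violating.
Others bid (2, 7): truth gives 0; bid 7 gives 1 > 0. Violating.
Others bid (7, 2): truth gives 0; bid 7 gives 1 > 0. Violating.
Others bid (2, 6): truth gives 2; no alternative beats it.
Others bid (6, 2): truth gives 2; no alternative beats it.
(Checking all 9 profiles: 3 have a profitable deviation, 6 do not.)

3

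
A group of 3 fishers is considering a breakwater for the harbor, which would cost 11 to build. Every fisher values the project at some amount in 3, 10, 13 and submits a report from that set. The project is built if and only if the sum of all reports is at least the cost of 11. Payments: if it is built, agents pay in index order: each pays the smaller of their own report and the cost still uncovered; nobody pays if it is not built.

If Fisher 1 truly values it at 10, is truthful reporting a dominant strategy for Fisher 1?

No

Consider the case where Fisher 2 reports 3 and Fisher 3 reports 10.
Truthful report 10: project built, pays 10, utility 10 - 10 = 0.
Report 3 instead: project built, pays 3, utility 10 - 3 = 7.
Since 7 > 0, reporting 3 is strictly better here, so truthful reporting is not dominant.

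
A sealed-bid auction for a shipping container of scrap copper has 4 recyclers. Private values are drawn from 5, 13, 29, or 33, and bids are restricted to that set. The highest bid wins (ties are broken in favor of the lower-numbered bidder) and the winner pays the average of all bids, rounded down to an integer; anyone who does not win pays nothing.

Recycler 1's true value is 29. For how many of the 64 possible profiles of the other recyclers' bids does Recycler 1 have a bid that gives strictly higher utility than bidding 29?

Others bid (5, 5, 5): truth gives 18; bid 5 gives 24 > 18. Violating.
Others bid (5, 5, 13): truth gives 16; bid 13 gives 20 > 16. Violating.
Others bid (5, 5, 33): truth gives 0; bid 33 gives 10 > 0. Violating.
Others bid (5, 13, 5): truth gives 16; bid 13 gives 20 > 16. Violating.
Others bid (5, 5, 29): truth gives 12; no alternative beats it.
Others bid (5, 13, 29): truth gives 10; no alternative beats it.
(Checking all 64 profiles: 38 have a profitable deviation, 26 do not.)

38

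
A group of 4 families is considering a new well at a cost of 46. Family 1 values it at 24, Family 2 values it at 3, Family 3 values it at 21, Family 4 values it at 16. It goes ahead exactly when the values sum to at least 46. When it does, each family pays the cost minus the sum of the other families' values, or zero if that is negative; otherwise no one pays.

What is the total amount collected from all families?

Total value 64 ≥ cost 46, so it is built.
Family 1: others sum to 40; max(0, 46 - 40) = 6.
Family 2: others sum to 61; max(0, 46 - 61) = 0.
Family 3: others sum to 43; max(0, 46 - 43) = 3.
Family 4: others sum to 48; max(0, 46 - 48) = 0.
Total collected = 6 + 0 + 3 + 0 = 9.

9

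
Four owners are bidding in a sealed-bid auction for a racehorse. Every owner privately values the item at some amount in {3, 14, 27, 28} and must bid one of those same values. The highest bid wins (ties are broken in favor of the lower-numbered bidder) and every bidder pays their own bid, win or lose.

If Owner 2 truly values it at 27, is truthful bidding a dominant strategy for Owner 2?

Consider the case where Owner 1 bids 3, Owner 3 bids 3 and Owner 4 bids 3.
Truthful bid 27: wins, pays 27, utility 27 - 27 = 0.
Bid 14 instead: wins, pays 14, utility 27 - 14 = 13.
Since 13 > 0, bidding 14 is strictly better here, so truthful bidding is not dominant.

No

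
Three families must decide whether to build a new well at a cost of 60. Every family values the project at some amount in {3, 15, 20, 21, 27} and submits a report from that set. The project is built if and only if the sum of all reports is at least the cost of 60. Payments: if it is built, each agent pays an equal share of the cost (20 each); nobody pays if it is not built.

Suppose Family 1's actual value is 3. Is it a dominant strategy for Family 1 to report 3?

Check each profile of the others' reports and compare truth against every alternative report.
Others report (20, 27): truth gives 0, best alternative gives -17.
Others report (21, 27): truth gives 0, best alternative gives -17.
Others report (27, 20): truth gives 0, best alternative gives -17.
Others report (27, 21): truth gives 0, best alternative gives -17.
Others report (27, 27): truth gives 0, best alternative gives -17.
Others report (3, 3): truth gives 0, best alternative gives 0.
(Remaining 19 profiles checked similarly; truth is weakly best in each.)
In every case the truthful report is at least as good as any alternative, so it is a dominant strategy.

Yes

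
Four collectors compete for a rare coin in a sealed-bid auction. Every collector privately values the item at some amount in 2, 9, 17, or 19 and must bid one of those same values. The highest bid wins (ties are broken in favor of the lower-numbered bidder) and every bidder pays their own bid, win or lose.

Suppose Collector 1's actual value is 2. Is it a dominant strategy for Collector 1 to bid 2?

Check each profile of the others' bids and compare truth against every alternative bid.
Others bid (2, 2, 2): truth gives 0, best alternative gives -7.
Others bid (2, 2, 17): truth gives -2, best alternative gives -9.
Others bid (2, 2, 19): truth gives -2, best alternative gives -9.
Others bid (2, 9, 17): truth gives -2, best alternative gives -9.
Others bid (2, 9, 19): truth gives -2, best alternative gives -9.
Others bid (2, 17, 2): truth gives -2, best alternative gives -9.
(Remaining 58 profiles checked similarly; truth is weakly best in each.)
In every case the truthful bid is at least as good as any alternative, so it is a dominant strategy.

Yes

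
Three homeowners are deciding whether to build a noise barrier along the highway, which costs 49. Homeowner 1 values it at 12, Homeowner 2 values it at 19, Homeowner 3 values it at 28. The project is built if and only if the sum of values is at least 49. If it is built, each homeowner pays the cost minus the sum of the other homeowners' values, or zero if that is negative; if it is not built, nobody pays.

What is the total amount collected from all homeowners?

Total value 59 ≥ cost 49, so it is built.
Homeowner 1: others sum to 47; max(0, 49 - 47) = 2.
Homeowner 2: others sum to 40; max(0, 49 - 40) = 9.
Homeowner 3: others sum to 31; max(0, 49 - 31) = 18.
Total collected = 2 + 9 + 18 = 29.

29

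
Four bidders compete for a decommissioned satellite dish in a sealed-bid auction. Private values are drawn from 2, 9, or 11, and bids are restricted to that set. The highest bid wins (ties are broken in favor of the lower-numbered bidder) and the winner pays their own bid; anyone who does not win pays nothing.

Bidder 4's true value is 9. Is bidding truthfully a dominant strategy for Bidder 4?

Check each profile of the others' bids and compare truth against every alternative bid.
Others bid (2, 2, 2): truth gives 0, best alternative gives 0.
Others bid (2, 2, 9): truth gives 0, best alternative gives 0.
Others bid (2, 2, 11): truth gives 0, best alternative gives 0.
Others bid (2, 9, 2): truth gives 0, best alternative gives 0.
Others bid (2, 9, 9): truth gives 0, best alternative gives 0.
Others bid (2, 9, 11): truth gives 0, best alternative gives 0.
(Remaining 21 profiles checked similarly; truth is weakly best in each.)
In every case the truthful bid is at least as good as any alternative, so it is a dominant strategy.

Yes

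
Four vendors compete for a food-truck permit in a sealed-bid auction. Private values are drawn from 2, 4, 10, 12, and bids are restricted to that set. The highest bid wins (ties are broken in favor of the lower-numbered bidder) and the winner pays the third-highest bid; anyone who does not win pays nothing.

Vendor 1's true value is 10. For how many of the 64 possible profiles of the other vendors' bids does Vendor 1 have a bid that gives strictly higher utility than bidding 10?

12

Others bid (2, 2, 12): truth gives 0; bid 12 gives 8 > 0. Violating.
Others bid (2, 4, 12): truth gives 0; bid 12 gives 6 > 0. Violating.
Others bid (2, 12, 2): truth gives 0; bid 12 gives 8 > 0. Violating.
Others bid (2, 12, 4): truth gives 0; bid 12 gives 6 > 0. Violating.
Others bid (2, 2, 2): truth gives 8; no alternative beats it.
Others bid (2, 2, 4): truth gives 8; no alternative beats it.
(Checking all 64 profiles: 12 have a profitable deviation, 52 do not.)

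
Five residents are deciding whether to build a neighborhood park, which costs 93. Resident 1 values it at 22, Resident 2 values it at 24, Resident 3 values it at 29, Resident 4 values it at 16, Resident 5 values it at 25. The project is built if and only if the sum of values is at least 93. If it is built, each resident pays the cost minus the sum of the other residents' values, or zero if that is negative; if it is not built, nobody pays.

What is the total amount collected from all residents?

9

Total value 116 ≥ cost 93, so it is built.
Resident 1: others sum to 94; max(0, 93 - 94) = 0.
Resident 2: others sum to 92; max(0, 93 - 92) = 1.
Resident 3: others sum to 87; max(0, 93 - 87) = 6.
Resident 4: others sum to 100; max(0, 93 - 100) = 0.
Resident 5: others sum to 91; max(0, 93 - 91) = 2.
Total collected = 0 + 1 + 6 + 0 + 2 = 9.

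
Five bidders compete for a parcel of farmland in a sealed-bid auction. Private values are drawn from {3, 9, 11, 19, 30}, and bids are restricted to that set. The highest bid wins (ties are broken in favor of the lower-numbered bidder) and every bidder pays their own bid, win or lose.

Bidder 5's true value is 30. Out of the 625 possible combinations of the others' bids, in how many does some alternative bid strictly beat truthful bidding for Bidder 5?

Others bid (3, 3, 3, 3): truth gives 0; bid 9 gives 21 > 0. Violating.
Others bid (3, 3, 3, 9): truth gives 0; bid 11 gives 19 > 0. Violating.
Others bid (3, 3, 3, 11): truth gives 0; bid 19 gives 11 > 0. Violating.
Others bid (3, 3, 3, 30): truth gives -30; bid 3 gives -3 > -30. Violating.
Others bid (3, 3, 3, 19): truth gives 0; no alternative beats it.
Others bid (3, 3, 9, 19): truth gives 0; no alternative beats it.
(Checking all 625 profiles: 450 have a profitable deviation, 175 do not.)

450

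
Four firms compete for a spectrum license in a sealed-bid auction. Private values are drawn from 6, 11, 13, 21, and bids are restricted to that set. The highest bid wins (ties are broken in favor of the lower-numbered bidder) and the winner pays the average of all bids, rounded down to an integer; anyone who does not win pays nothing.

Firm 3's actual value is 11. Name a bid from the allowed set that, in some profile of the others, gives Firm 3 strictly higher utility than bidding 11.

13

Suppose Firm 1 bids 6, Firm 2 bids 6 and Firm 4 bids 13.
Bid 11: loses, pays 0, utility 0.
Bid 13: wins, pays 9, utility 11 - 9 = 2.
So bidding 13 beats truth here (2 > 0).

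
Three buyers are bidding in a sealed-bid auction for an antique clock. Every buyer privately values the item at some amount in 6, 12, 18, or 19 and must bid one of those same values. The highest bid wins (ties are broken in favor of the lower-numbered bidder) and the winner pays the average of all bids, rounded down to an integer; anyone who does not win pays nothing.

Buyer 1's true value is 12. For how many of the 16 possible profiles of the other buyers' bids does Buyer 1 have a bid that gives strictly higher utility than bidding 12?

Others bid (6, 6): truth gives 4; bid 6 gives 6 > 4. Violating.
Others bid (6, 12): truth gives 2; no alternative beats it.
Others bid (6, 18): truth gives 0; no alternative beats it.
(Checking all 16 profiles: 1 has a profitable deviation, 15 do not.)

1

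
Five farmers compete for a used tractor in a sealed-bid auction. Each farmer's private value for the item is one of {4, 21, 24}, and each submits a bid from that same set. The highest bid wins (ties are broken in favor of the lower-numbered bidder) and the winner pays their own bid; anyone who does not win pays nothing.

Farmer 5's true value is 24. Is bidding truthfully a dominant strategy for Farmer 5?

No

Consider the case where Farmer 1 bids 4, Farmer 2 bids 4, Farmer 3 bids 4 and Farmer 4 bids 4.
Truthful bid 24: wins, pays 24, utility 24 - 24 = 0.
Bid 21 instead: wins, pays 21, utility 24 - 21 = 3.
Since 3 > 0, bidding 21 is strictly better here, so truthful bidding is not dominant.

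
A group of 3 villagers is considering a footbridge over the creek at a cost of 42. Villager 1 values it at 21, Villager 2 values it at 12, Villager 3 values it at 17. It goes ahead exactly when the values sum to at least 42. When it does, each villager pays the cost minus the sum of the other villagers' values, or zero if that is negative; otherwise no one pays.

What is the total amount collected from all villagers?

26

Total value 50 ≥ cost 42, so it is built.
Villager 1: others sum to 29; max(0, 42 - 29) = 13.
Villager 2: others sum to 38; max(0, 42 - 38) = 4.
Villager 3: others sum to 33; max(0, 42 - 33) = 9.
Total collected = 13 + 4 + 9 = 26.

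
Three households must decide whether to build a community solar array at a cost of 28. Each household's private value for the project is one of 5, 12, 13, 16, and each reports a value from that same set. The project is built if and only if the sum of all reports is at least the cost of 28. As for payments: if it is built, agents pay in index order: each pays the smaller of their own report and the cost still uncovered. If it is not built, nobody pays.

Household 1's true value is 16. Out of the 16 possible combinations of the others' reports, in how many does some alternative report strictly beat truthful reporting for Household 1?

Others report (5, 12): truth gives 0; report 12 gives 4 > 0. Violating.
Others report (5, 13): truth gives 0; report 12 gives 4 > 0. Violating.
Others report (5, 16): truth gives 0; report 12 gives 4 > 0. Violating.
Others report (12, 5): truth gives 0; report 12 gives 4 > 0. Violating.
Others report (5, 5): truth gives 0; no alternative beats it.
(Checking all 16 profiles: 15 have a profitable deviation, 1 does not.)

15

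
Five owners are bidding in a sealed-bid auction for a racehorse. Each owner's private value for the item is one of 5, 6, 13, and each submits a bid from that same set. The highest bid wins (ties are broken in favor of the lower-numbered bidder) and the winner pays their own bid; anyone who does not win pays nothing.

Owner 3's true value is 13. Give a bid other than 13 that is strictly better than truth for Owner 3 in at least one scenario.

Suppose Owner 1 bids 5, Owner 2 bids 5, Owner 4 bids 5 and Owner 5 bids 5.
Bid 13: wins, pays 13, utility 13 - 13 = 0.
Bid 6: wins, pays 6, utility 13 - 6 = 7.
So bidding 6 beats truth here (7 > 0).

6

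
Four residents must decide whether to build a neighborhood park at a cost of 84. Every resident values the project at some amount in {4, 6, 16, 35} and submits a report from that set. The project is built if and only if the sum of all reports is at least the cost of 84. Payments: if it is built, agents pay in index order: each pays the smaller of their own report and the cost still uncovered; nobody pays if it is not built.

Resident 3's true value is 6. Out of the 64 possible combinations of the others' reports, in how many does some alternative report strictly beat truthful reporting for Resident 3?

Others report (16, 35, 35): truth gives 0; report 4 gives 2 > 0. Violating.
Others report (35, 16, 35): truth gives 0; report 4 gives 2 > 0. Violating.
Others report (35, 35, 16): truth gives 0; report 4 gives 2 > 0. Violating.
Others report (35, 35, 35): truth gives 0; report 4 gives 2 > 0. Violating.
Others report (4, 4, 4): truth gives 0; no alternative beats it.
Others report (4, 4, 6): truth gives 0; no alternative beats it.
(Checking all 64 profiles: 4 have a profitable deviation, 60 do not.)

4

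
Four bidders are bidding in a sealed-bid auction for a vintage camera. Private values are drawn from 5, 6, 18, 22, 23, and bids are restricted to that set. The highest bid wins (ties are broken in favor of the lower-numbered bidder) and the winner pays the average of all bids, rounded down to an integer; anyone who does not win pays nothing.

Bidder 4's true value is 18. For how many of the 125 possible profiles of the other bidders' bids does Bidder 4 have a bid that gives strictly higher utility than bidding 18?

43

Others bid (5, 5, 5): truth gives 10; bid 6 gives 13 > 10. Violating.
Others bid (5, 5, 18): truth gives 0; bid 22 gives 6 > 0. Violating.
Others bid (5, 5, 22): truth gives 0; bid 23 gives 5 > 0. Violating.
Others bid (5, 6, 18): truth gives 0; bid 22 gives 6 > 0. Violating.
Others bid (5, 5, 6): truth gives 10; no alternative beats it.
Others bid (5, 5, 23): truth gives 0; no alternative beats it.
(Checking all 125 profiles: 43 have a profitable deviation, 82 do not.)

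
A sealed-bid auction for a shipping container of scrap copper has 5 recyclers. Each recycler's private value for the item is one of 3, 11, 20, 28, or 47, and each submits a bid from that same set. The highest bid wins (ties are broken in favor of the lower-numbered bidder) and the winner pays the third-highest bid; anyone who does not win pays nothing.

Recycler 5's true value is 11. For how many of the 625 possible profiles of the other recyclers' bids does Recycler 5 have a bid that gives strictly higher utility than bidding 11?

12

Others bid (3, 3, 3, 11): truth gives 0; bid 20 gives 8 > 0. Violating.
Others bid (3, 3, 3, 20): truth gives 0; bid 28 gives 8 > 0. Violating.
Others bid (3, 3, 3, 28): truth gives 0; bid 47 gives 8 > 0. Violating.
Others bid (3, 3, 11, 3): truth gives 0; bid 20 gives 8 > 0. Violating.
Others bid (3, 3, 3, 3): truth gives 8; no alternative beats it.
Others bid (3, 3, 3, 47): truth gives 0; no alternative beats it.
(Checking all 625 profiles: 12 have a profitable deviation, 613 do not.)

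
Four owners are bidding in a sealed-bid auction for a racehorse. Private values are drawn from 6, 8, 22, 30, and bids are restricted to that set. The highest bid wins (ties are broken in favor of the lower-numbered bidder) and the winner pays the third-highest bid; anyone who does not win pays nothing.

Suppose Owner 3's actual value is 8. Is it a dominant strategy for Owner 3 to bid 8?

Consider the case where Owner 1 bids 6, Owner 2 bids 6 and Owner 4 bids 22.
Truthful bid 8: loses, pays 0, utility 0.
Bid 22 instead: wins, pays 6, utility 8 - 6 = 2.
Since 2 > 0, bidding 22 is strictly better here, so truthful bidding is not dominant.

No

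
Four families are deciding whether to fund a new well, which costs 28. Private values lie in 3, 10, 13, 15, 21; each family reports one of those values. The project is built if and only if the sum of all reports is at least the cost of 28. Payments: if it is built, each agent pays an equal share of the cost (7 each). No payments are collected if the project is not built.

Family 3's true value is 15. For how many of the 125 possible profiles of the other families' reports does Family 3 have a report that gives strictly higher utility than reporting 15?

Others report (3, 3, 3): truth gives 0; report 21 gives 8 > 0. Violating.
Others report (3, 3, 10): truth gives 8; no alternative beats it.
Others report (3, 3, 13): truth gives 8; no alternative beats it.
(Checking all 125 profiles: 1 has a profitable deviation, 124 do not.)

1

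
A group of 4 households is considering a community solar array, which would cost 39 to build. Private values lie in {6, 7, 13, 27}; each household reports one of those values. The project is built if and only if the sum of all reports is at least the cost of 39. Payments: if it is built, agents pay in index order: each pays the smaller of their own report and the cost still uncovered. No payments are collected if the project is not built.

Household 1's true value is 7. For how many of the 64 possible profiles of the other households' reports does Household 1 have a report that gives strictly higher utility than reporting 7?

41

Others report (6, 6, 27): truth gives 0; report 6 gives 1 > 0. Violating.
Others report (6, 7, 27): truth gives 0; report 6 gives 1 > 0. Violating.
Others report (6, 13, 27): truth gives 0; report 6 gives 1 > 0. Violating.
Others report (6, 27, 6): truth gives 0; report 6 gives 1 > 0. Violating.
Others report (6, 6, 6): truth gives 0; no alternative beats it.
Others report (6, 6, 7): truth gives 0; no alternative beats it.
(Checking all 64 profiles: 41 have a profitable deviation, 23 do not.)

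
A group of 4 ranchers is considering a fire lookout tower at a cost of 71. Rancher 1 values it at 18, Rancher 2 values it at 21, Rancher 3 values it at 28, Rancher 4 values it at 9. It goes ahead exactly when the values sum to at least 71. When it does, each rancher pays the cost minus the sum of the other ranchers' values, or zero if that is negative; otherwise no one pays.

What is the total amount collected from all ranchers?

Total value 76 ≥ cost 71, so it is built.
Rancher 1: others sum to 58; max(0, 71 - 58) = 13.
Rancher 2: others sum to 55; max(0, 71 - 55) = 16.
Rancher 3: others sum to 48; max(0, 71 - 48) = 23.
Rancher 4: others sum to 67; max(0, 71 - 67) = 4.
Total collected = 13 + 16 + 23 + 4 = 56.

56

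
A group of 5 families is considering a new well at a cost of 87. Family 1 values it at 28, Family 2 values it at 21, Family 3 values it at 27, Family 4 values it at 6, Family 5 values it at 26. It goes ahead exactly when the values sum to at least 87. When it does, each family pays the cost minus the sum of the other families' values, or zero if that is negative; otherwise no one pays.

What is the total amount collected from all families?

18

Total value 108 ≥ cost 87, so it is built.
Family 1: others sum to 80; max(0, 87 - 80) = 7.
Family 2: others sum to 87; max(0, 87 - 87) = 0.
Family 3: others sum to 81; max(0, 87 - 81) = 6.
Family 4: others sum to 102; max(0, 87 - 102) = 0.
Family 5: others sum to 82; max(0, 87 - 82) = 5.
Total collected = 7 + 0 + 6 + 0 + 5 = 18.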